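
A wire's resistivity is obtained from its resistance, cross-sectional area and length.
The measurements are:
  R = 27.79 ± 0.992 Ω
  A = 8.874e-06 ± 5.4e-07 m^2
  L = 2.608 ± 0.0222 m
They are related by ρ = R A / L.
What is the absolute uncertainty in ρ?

Products/powers → add relative errors in quadrature, weighted by exponent:
  (1·δR/R)² = (1×0.0357)² = 0.00127;  (1·δA/A)² = (1×0.0609)² = 0.00370;  (-1·δL/L)² = (-1×0.00851)² = 7.25e-05
δρ/ρ = √(0.00505) = 0.0711
ρ = 9.456e-05 Ω·m, so δρ = 0.0711 × 9.456e-05 = 6.72e-06 Ω·m.

6.72e-06 Ω·m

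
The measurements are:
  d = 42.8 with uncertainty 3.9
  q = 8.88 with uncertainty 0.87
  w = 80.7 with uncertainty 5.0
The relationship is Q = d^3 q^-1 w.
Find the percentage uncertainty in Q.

Products/powers → add relative errors in quadrature, weighted by exponent:
  (3·δd/d)² = (3×0.0911)² = 0.0747;  (-1·δq/q)² = (-1×0.0980)² = 0.00960;  (1·δw/w)² = (1×0.0620)² = 0.00384
δQ/Q = √(0.0882) = 0.297

29.7%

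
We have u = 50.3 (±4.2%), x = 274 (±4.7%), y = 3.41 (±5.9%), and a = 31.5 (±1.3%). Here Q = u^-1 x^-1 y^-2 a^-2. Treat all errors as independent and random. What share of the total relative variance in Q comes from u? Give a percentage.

9.50%

(δQ/Q)² = (-1·δu/u)² + (-1·δx/x)² + (-2·δy/y)² + (-2·δa/a)²
  u term: (-1×0.0420)² = 0.00176
  x term: (-1×0.0470)² = 0.00221
  y term: (-2×0.0590)² = 0.0139
  a term: (-2×0.0130)² = 0.000676
Total = 0.0186. Share from u = 0.00176/0.0186 = 0.0950.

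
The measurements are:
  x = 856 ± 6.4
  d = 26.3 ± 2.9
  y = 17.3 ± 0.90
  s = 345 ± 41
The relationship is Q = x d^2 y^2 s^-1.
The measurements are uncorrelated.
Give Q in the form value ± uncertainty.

(5.14 ± 1.39) × 10^5

For a monomial Q ∝ x, d^2, y^2, s^-1, fractional errors add in quadrature:
  (1·δx/x)² = (1×0.00748)² = 5.59e-05;  (2·δd/d)² = (2×0.110)² = 0.0486;  (2·δy/y)² = (2×0.0520)² = 0.0108;  (-1·δs/s)² = (-1×0.119)² = 0.0141
δQ/Q = √(0.0736) = 0.271
Q = 5.14e+05, so δQ = 0.271 × 5.14e+05 = 1.39e+05.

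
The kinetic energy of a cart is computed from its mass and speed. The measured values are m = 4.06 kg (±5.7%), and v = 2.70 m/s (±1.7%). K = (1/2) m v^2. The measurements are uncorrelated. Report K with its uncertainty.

Relative error in a monomial: (δK/K)² = Σ (nᵢ · δxᵢ/xᵢ)².
  (1·δm/m)² = (1×0.0570)² = 0.00325;  (2·δv/v)² = (2×0.0170)² = 0.00116
δK/K = √(0.00441) = 0.0664
K = 14.8 J, so δK = 0.0664 × 14.8 = 0.982 J.

14.8 ± 0.982 J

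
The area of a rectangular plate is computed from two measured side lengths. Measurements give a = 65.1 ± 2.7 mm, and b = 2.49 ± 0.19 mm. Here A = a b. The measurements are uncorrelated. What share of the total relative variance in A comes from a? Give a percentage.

(δA/A)² = (1·δa/a)² + (1·δb/b)²
  a term: (1×0.0415)² = 0.00172
  b term: (1×0.0763)² = 0.00582
Total = 0.00754. Share from a = 0.00172/0.00754 = 0.228.

22.8%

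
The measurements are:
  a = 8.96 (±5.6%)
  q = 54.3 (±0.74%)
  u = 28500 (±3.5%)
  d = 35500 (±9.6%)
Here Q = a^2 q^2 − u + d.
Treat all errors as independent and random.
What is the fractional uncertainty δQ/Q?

0.111

Let p = a^2·q^2 = 2.37e+05. δp/p = √((2·δa/a)² + (2·δq/q)²) = √(0.0125 + 0.000219) = 0.113, so δp = 26700.
Q = p − u + d: δQ = √(δp² + δu² + δd²) = √(7.15e+08 + 9.95e+05 + 1.16e+07) = 27000
Q = 2.44e+05, so δQ/Q = 27000/2.44e+05 = 0.111.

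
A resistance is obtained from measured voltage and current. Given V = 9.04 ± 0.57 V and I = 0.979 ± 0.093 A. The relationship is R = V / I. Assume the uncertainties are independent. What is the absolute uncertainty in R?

1.05 Ω

Products/powers → add relative errors in quadrature, weighted by exponent:
  (1·δV/V)² = (1×0.0631)² = 0.00398;  (-1·δI/I)² = (-1×0.0950)² = 0.00902
δR/R = √(0.0130) = 0.114
R = 9.23 Ω, so δR = 0.114 × 9.23 = 1.05 Ω.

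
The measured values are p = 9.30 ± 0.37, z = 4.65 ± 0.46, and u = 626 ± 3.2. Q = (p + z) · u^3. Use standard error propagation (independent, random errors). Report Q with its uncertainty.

Let w = p + z = 14.0. δw = √(δp² + δz²) = √(0.137 + 0.212) = 0.590, so δw/w = 0.0423.
Q is then a monomial in w, u:
δQ/Q = √((δw/w)² + (3·δu/u)²) = √(0.00179 + 0.000235) = 0.0450
Q = 3.42e+09, so δQ = 0.0450 × 3.42e+09 = 1.54e+08.

(3.42 ± 0.154) × 10^9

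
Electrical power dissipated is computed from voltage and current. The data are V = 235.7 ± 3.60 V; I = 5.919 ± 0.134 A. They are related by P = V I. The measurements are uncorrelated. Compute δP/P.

0.0273

Products/powers → add relative errors in quadrature, weighted by exponent:
  (1·δV/V)² = (1×0.0153)² = 0.000233;  (1·δI/I)² = (1×0.0226)² = 0.000513
δP/P = √(0.000746) = 0.0273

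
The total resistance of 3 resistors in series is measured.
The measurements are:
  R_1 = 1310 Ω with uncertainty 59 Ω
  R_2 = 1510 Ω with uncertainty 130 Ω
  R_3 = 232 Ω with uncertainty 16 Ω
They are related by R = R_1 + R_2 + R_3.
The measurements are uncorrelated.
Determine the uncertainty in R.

Sums and differences: (δR)² = Σ (cᵢ δxᵢ)².
  (δR_1)² = 3480;  (δR_2)² = 16900;  (δR_3)² = 256
δR = √(20600) = 144 Ω

144 Ω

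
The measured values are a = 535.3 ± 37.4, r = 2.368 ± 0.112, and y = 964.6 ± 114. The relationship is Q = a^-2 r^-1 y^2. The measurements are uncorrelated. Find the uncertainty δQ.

For a monomial Q ∝ a^-2, r^-1, y^2, fractional errors add in quadrature:
  (-2·δa/a)² = (-2×0.0699)² = 0.0195;  (-1·δr/r)² = (-1×0.0473)² = 0.00224;  (2·δy/y)² = (2×0.118)² = 0.0559
δQ/Q = √(0.0776) = 0.279
Q = 1.371, so δQ = 0.279 × 1.371 = 0.382.

0.382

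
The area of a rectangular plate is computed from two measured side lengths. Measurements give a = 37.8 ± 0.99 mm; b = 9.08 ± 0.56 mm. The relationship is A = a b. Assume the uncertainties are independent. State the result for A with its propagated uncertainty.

Products/powers → add relative errors in quadrature, weighted by exponent:
  (1·δa/a)² = (1×0.0262)² = 0.000686;  (1·δb/b)² = (1×0.0617)² = 0.00380
δA/A = √(0.00449) = 0.0670
A = 343 mm^2, so δA = 0.0670 × 343 = 23.0 mm^2.

343 ± 23.0 mm^2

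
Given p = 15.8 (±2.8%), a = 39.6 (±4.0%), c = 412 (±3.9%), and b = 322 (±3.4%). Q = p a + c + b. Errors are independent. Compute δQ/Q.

0.0266

Let w = p·a = 626. δw/w = √((1·δp/p)² + (1·δa/a)²) = √(0.000784 + 0.00160) = 0.0488, so δw = 30.5.
Q = w + c + b: δQ = √(δw² + δc² + δb²) = √(933 + 258 + 120) = 36.2
Q = 1360, so δQ/Q = 36.2/1360 = 0.0266.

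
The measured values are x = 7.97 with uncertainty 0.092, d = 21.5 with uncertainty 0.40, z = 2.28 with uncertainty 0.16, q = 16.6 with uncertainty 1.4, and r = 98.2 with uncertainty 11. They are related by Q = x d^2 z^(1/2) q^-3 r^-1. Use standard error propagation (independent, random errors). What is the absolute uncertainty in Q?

0.00349

Q is a product of powers, so relative uncertainties combine in quadrature:
  (1·δx/x)² = (1×0.0115)² = 0.000133;  (2·δd/d)² = (2×0.0186)² = 0.00138;  (½·δz/z)² = (0.5×0.0702)² = 0.00123;  (-3·δq/q)² = (-3×0.0843)² = 0.0640;  (-1·δr/r)² = (-1×0.112)² = 0.0125
δQ/Q = √(0.0793) = 0.282
Q = 0.0124, so δQ = 0.282 × 0.0124 = 0.00349.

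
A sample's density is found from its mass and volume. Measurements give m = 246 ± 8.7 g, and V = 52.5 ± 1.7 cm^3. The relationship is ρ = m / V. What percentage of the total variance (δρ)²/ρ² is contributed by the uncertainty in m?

(δρ/ρ)² = (1·δm/m)² + (-1·δV/V)²
  m term: (1×0.0354)² = 0.00125
  V term: (-1×0.0324)² = 0.00105
Total = 0.00230. Share from m = 0.00125/0.00230 = 0.544.

54.4%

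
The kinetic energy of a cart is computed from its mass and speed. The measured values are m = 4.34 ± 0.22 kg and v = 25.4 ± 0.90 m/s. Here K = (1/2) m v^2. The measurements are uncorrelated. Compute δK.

122 J

Since K is a product/quotient, work with relative uncertainties:
  (1·δm/m)² = (1×0.0507)² = 0.00257;  (2·δv/v)² = (2×0.0354)² = 0.00502
δK/K = √(0.00759) = 0.0871
K = 1400 J, so δK = 0.0871 × 1400 = 122 J.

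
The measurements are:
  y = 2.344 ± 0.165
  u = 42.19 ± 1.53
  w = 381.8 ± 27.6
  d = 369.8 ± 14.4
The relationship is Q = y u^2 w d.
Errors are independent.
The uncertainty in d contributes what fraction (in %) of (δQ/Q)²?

8.94%

(δQ/Q)² = (1·δy/y)² + (2·δu/u)² + (1·δw/w)² + (1·δd/d)²
  y term: (1×0.0704)² = 0.00496
  u term: (2×0.0363)² = 0.00526
  w term: (1×0.0723)² = 0.00523
  d term: (1×0.0389)² = 0.00152
Total = 0.0170. Share from d = 0.00152/0.0170 = 0.0894.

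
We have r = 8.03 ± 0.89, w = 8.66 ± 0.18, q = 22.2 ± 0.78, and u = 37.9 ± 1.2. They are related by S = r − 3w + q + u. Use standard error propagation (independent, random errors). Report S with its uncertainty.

For a sum/difference, combine absolute errors in quadrature:
  (δr)² = 0.792;  (3·δw)² = 0.292;  (δq)² = 0.608;  (δu)² = 1.44
δS = √(3.13) = 1.77
S = 42.1.

42.1 ± 1.77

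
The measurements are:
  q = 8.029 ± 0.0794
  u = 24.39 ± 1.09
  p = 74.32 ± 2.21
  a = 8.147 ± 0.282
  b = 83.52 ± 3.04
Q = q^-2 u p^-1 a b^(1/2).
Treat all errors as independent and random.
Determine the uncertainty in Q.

0.0263

For a monomial Q ∝ q^-2, u, p^-1, a, b^(1/2), fractional errors add in quadrature:
  (-2·δq/q)² = (-2×0.00989)² = 0.000391;  (1·δu/u)² = (1×0.0447)² = 0.00200;  (-1·δp/p)² = (-1×0.0297)² = 0.000884;  (1·δa/a)² = (1×0.0346)² = 0.00120;  (½·δb/b)² = (0.5×0.0364)² = 0.000331
δQ/Q = √(0.00480) = 0.0693
Q = 0.3790, so δQ = 0.0693 × 0.3790 = 0.0263.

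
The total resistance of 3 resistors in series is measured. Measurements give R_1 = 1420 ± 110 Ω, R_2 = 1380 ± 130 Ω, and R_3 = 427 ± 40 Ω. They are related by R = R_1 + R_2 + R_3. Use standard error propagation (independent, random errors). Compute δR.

For a sum/difference, combine absolute errors in quadrature:
  (δR_1)² = 12100;  (δR_2)² = 16900;  (δR_3)² = 1600
δR = √(30600) = 175 Ω

175 Ω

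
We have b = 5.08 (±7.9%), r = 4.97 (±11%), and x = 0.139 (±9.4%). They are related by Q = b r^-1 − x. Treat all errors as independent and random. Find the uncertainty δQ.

0.139

Let p = b·r^-1 = 1.02. δp/p = √((1·δb/b)² + (-1·δr/r)²) = √(0.00624 + 0.0121) = 0.135, so δp = 0.138.
Q = p − x: δQ = √(δp² + δx²) = √(0.0192 + 0.000171) = 0.139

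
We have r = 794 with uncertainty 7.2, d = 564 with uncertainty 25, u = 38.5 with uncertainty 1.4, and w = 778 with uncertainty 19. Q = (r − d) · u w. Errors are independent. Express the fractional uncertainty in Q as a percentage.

12.1%

Let h = r − d = 230. δh = √(δr² + δd²) = √(51.8 + 625) = 26.0, so δh/h = 0.113.
Q is then a monomial in h, u, w:
δQ/Q = √((δh/h)² + (1·δu/u)² + (1·δw/w)²) = √(0.0128 + 0.00132 + 0.000596) = 0.121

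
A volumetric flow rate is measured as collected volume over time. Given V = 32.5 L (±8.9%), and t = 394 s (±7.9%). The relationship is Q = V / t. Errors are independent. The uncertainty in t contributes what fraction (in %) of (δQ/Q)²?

44.1%

(δQ/Q)² = (1·δV/V)² + (-1·δt/t)²
  V term: (1×0.0890)² = 0.00792
  t term: (-1×0.0790)² = 0.00624
Total = 0.0142. Share from t = 0.00624/0.0142 = 0.441.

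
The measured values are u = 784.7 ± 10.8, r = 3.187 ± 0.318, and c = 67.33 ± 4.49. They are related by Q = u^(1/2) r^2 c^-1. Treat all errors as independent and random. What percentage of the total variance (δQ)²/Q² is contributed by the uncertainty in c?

(δQ/Q)² = (½·δu/u)² + (2·δr/r)² + (-1·δc/c)²
  u term: (0.5×0.0138)² = 4.74e-05
  r term: (2×0.0998)² = 0.0398
  c term: (-1×0.0667)² = 0.00445
Total = 0.0443. Share from c = 0.00445/0.0443 = 0.100.

10.0%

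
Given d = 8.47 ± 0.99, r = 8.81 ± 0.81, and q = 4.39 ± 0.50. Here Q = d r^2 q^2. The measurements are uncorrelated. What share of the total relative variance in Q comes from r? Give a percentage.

34.0%

(δQ/Q)² = (1·δd/d)² + (2·δr/r)² + (2·δq/q)²
  d term: (1×0.117)² = 0.0137
  r term: (2×0.0919)² = 0.0338
  q term: (2×0.114)² = 0.0519
Total = 0.0994. Share from r = 0.0338/0.0994 = 0.340.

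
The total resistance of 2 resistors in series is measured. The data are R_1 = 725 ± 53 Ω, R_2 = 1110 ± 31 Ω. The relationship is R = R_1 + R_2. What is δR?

For a sum/difference, combine absolute errors in quadrature:
  (δR_1)² = 2810;  (δR_2)² = 961
δR = √(3770) = 61.4 Ω

61.4 Ω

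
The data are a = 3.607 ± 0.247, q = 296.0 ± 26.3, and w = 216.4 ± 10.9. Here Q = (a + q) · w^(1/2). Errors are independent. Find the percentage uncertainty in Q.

9.13%

Let u = a + q = 299.6. δu = √(δa² + δq²) = √(0.0610 + 692) = 26.3, so δu/u = 0.0878.
Q is then a monomial in u, w:
δQ/Q = √((δu/u)² + (½·δw/w)²) = √(0.00771 + 0.000634) = 0.0913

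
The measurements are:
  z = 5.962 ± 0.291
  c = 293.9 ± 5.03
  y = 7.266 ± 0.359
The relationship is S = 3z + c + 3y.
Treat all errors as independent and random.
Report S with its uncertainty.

333.6 ± 5.22

S is a linear combination, so absolute uncertainties add in quadrature:
  (3·δz)² = 0.762;  (δc)² = 25.3;  (3·δy)² = 1.16
δS = √(27.2) = 5.22
S = 333.6.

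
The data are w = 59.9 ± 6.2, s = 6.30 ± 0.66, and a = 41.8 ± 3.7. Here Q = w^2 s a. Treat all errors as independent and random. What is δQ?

Each factor contributes (exponent × relative error)² to (δQ/Q)²:
  (2·δw/w)² = (2×0.104)² = 0.0429;  (1·δs/s)² = (1×0.105)² = 0.0110;  (1·δa/a)² = (1×0.0885)² = 0.00784
δQ/Q = √(0.0617) = 0.248
Q = 9.45e+05, so δQ = 0.248 × 9.45e+05 = 2.35e+05.

2.35e+05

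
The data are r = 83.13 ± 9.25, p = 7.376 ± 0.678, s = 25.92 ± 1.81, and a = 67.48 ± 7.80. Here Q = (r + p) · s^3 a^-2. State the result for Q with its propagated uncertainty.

Let u = r + p = 90.51. δu = √(δr² + δp²) = √(85.6 + 0.460) = 9.27, so δu/u = 0.102.
Q is then a monomial in u, s, a:
δQ/Q = √((δu/u)² + (3·δs/s)² + (-2·δa/a)²) = √(0.0105 + 0.0439 + 0.0534) = 0.328
Q = 346.1, so δQ = 0.328 × 346.1 = 114.

346.1 ± 114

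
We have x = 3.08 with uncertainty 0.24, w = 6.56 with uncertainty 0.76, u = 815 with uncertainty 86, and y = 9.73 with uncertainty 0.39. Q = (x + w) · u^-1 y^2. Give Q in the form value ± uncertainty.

Let h = x + w = 9.64. δh = √(δx² + δw²) = √(0.0576 + 0.578) = 0.797, so δh/h = 0.0827.
Q is then a monomial in h, u, y:
δQ/Q = √((δh/h)² + (-1·δu/u)² + (2·δy/y)²) = √(0.00684 + 0.0111 + 0.00643) = 0.156
Q = 1.12, so δQ = 0.156 × 1.12 = 0.175.

1.12 ± 0.175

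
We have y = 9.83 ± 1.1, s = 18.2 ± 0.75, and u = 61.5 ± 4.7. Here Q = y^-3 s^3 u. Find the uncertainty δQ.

Q is a product of powers, so relative uncertainties combine in quadrature:
  (-3·δy/y)² = (-3×0.112)² = 0.113;  (3·δs/s)² = (3×0.0412)² = 0.0153;  (1·δu/u)² = (1×0.0764)² = 0.00584
δQ/Q = √(0.134) = 0.366
Q = 390, so δQ = 0.366 × 390 = 143.

143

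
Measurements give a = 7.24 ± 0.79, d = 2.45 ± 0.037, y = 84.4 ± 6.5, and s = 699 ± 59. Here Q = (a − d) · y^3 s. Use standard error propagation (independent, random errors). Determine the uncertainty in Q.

Let u = a − d = 4.79. δu = √(δa² + δd²) = √(0.624 + 0.00137) = 0.791, so δu/u = 0.165.
Q is then a monomial in u, y, s:
δQ/Q = √((δu/u)² + (3·δy/y)² + (1·δs/s)²) = √(0.0273 + 0.0534 + 0.00712) = 0.296
Q = 2.01e+09, so δQ = 0.296 × 2.01e+09 = 5.96e+08.

5.96e+08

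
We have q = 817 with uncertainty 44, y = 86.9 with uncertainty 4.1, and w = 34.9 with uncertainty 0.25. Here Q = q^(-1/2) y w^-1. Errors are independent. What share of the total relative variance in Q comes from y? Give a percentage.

(δQ/Q)² = (−½·δq/q)² + (1·δy/y)² + (-1·δw/w)²
  q term: (-0.5×0.0539)² = 0.000725
  y term: (1×0.0472)² = 0.00223
  w term: (-1×0.00716)² = 5.13e-05
Total = 0.00300. Share from y = 0.00223/0.00300 = 0.741.

74.1%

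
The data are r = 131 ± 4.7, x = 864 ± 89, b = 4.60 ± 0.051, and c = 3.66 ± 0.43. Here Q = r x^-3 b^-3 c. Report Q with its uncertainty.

For a monomial Q ∝ r, x^-3, b^-3, c, fractional errors add in quadrature:
  (1·δr/r)² = (1×0.0359)² = 0.00129;  (-3·δx/x)² = (-3×0.103)² = 0.0955;  (-3·δb/b)² = (-3×0.0111)² = 0.00111;  (1·δc/c)² = (1×0.117)² = 0.0138
δQ/Q = √(0.112) = 0.334
Q = 7.64e-09, so δQ = 0.334 × 7.64e-09 = 2.55e-09.

(7.64 ± 2.55) × 10^-9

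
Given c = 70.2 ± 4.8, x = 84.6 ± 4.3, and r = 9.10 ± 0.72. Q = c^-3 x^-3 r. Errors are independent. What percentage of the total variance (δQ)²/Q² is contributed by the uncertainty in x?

(δQ/Q)² = (-3·δc/c)² + (-3·δx/x)² + (1·δr/r)²
  c term: (-3×0.0684)² = 0.0421
  x term: (-3×0.0508)² = 0.0233
  r term: (1×0.0791)² = 0.00626
Total = 0.0716. Share from x = 0.0233/0.0716 = 0.325.

32.5%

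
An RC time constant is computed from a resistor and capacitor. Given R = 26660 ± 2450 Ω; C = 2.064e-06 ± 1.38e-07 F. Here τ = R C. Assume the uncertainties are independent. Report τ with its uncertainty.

0.05503 ± 0.00625 s

Since τ is a product/quotient, work with relative uncertainties:
  (1·δR/R)² = (1×0.0919)² = 0.00845;  (1·δC/C)² = (1×0.0669)² = 0.00447
δτ/τ = √(0.0129) = 0.114
τ = 0.05503 s, so δτ = 0.114 × 0.05503 = 0.00625 s.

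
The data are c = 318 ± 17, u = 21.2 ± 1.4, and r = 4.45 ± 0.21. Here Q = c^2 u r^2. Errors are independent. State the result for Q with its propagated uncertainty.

Products/powers → add relative errors in quadrature, weighted by exponent:
  (2·δc/c)² = (2×0.0535)² = 0.0114;  (1·δu/u)² = (1×0.0660)² = 0.00436;  (2·δr/r)² = (2×0.0472)² = 0.00891
δQ/Q = √(0.0247) = 0.157
Q = 4.25e+07, so δQ = 0.157 × 4.25e+07 = 6.67e+06.

(4.25 ± 0.667) × 10^7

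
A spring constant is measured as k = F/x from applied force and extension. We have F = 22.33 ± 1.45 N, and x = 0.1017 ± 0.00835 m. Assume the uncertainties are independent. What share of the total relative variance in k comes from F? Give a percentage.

(δk/k)² = (1·δF/F)² + (-1·δx/x)²
  F term: (1×0.0649)² = 0.00422
  x term: (-1×0.0821)² = 0.00674
Total = 0.0110. Share from F = 0.00422/0.0110 = 0.385.

38.5%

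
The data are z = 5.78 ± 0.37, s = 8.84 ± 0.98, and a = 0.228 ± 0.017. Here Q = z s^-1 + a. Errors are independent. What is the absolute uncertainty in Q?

0.0854

Let p = z·s^-1 = 0.654. δp/p = √((1·δz/z)² + (-1·δs/s)²) = √(0.00410 + 0.0123) = 0.128, so δp = 0.0837.
Q = p + a: δQ = √(δp² + δa²) = √(0.00701 + 0.000289) = 0.0854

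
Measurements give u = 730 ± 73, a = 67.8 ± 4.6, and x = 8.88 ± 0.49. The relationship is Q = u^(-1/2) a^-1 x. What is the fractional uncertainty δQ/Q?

Relative error in a monomial: (δQ/Q)² = Σ (nᵢ · δxᵢ/xᵢ)².
  (−½·δu/u)² = (-0.5×0.100)² = 0.00250;  (-1·δa/a)² = (-1×0.0678)² = 0.00460;  (1·δx/x)² = (1×0.0552)² = 0.00304
δQ/Q = √(0.0101) = 0.101

0.101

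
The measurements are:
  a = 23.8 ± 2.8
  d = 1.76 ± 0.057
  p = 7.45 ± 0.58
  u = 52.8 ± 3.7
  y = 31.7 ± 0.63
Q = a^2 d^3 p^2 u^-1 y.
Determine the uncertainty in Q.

31600

Relative error in a monomial: (δQ/Q)² = Σ (nᵢ · δxᵢ/xᵢ)².
  (2·δa/a)² = (2×0.118)² = 0.0554;  (3·δd/d)² = (3×0.0324)² = 0.00944;  (2·δp/p)² = (2×0.0779)² = 0.0242;  (-1·δu/u)² = (-1×0.0701)² = 0.00491;  (1·δy/y)² = (1×0.0199)² = 0.000395
δQ/Q = √(0.0944) = 0.307
Q = 1.03e+05, so δQ = 0.307 × 1.03e+05 = 31600.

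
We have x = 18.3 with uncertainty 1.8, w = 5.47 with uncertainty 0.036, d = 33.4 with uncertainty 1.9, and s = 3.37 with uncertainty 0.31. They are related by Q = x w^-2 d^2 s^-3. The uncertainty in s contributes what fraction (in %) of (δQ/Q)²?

(δQ/Q)² = (1·δx/x)² + (-2·δw/w)² + (2·δd/d)² + (-3·δs/s)²
  x term: (1×0.0984)² = 0.00967
  w term: (-2×0.00658)² = 0.000173
  d term: (2×0.0569)² = 0.0129
  s term: (-3×0.0920)² = 0.0762
Total = 0.0989. Share from s = 0.0762/0.0989 = 0.770.

77.0%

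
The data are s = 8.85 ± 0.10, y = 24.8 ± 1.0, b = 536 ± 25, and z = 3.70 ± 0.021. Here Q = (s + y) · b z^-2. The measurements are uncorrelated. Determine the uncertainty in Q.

Let u = s + y = 33.6. δu = √(δs² + δy²) = √(0.0100 + 1.00) = 1.00, so δu/u = 0.0299.
Q is then a monomial in u, b, z:
δQ/Q = √((δu/u)² + (1·δb/b)² + (-2·δz/z)²) = √(0.000892 + 0.00218 + 0.000129) = 0.0565
Q = 1320, so δQ = 0.0565 × 1320 = 74.5.

74.5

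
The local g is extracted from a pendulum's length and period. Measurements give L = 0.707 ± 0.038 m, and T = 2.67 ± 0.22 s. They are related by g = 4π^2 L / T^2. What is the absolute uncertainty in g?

g is a product of powers, so relative uncertainties combine in quadrature:
  (1·δL/L)² = (1×0.0537)² = 0.00289;  (-2·δT/T)² = (-2×0.0824)² = 0.0272
δg/g = √(0.0300) = 0.173
g = 3.92 m/s^2, so δg = 0.173 × 3.92 = 0.679 m/s^2.

0.679 m/s^2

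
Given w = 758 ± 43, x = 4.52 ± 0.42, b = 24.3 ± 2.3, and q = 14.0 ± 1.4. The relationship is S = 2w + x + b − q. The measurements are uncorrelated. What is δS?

86.0

S is a linear combination, so absolute uncertainties add in quadrature:
  (2·δw)² = 7400;  (δx)² = 0.176;  (δb)² = 5.29;  (δq)² = 1.96
δS = √(7400) = 86.0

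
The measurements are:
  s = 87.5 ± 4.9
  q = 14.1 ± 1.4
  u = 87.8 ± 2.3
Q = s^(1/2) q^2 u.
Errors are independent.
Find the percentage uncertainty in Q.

20.2%

For a monomial Q ∝ s^(1/2), q^2, u, fractional errors add in quadrature:
  (½·δs/s)² = (0.5×0.0560)² = 0.000784;  (2·δq/q)² = (2×0.0993)² = 0.0394;  (1·δu/u)² = (1×0.0262)² = 0.000686
δQ/Q = √(0.0409) = 0.202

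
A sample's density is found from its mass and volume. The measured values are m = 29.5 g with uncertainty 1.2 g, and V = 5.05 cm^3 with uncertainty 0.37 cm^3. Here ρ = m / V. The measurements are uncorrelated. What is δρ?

0.490 g/cm^3

Products/powers → add relative errors in quadrature, weighted by exponent:
  (1·δm/m)² = (1×0.0407)² = 0.00165;  (-1·δV/V)² = (-1×0.0733)² = 0.00537
δρ/ρ = √(0.00702) = 0.0838
ρ = 5.84 g/cm^3, so δρ = 0.0838 × 5.84 = 0.490 g/cm^3.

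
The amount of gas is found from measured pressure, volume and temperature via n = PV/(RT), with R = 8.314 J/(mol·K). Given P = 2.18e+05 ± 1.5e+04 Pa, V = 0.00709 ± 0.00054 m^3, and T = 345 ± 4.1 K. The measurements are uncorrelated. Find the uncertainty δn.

0.0557 mol

Since n is a product/quotient, work with relative uncertainties:
  (1·δP/P)² = (1×0.0688)² = 0.00473;  (1·δV/V)² = (1×0.0762)² = 0.00580;  (-1·δT/T)² = (-1×0.0119)² = 0.000141
δn/n = √(0.0107) = 0.103
n = 0.539 mol, so δn = 0.103 × 0.539 = 0.0557 mol.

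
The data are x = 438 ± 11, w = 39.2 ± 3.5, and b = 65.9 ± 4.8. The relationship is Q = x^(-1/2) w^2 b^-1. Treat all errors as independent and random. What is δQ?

Q is a product of powers, so relative uncertainties combine in quadrature:
  (−½·δx/x)² = (-0.5×0.0251)² = 0.000158;  (2·δw/w)² = (2×0.0893)² = 0.0319;  (-1·δb/b)² = (-1×0.0728)² = 0.00531
δQ/Q = √(0.0374) = 0.193
Q = 1.11, so δQ = 0.193 × 1.11 = 0.215.

0.215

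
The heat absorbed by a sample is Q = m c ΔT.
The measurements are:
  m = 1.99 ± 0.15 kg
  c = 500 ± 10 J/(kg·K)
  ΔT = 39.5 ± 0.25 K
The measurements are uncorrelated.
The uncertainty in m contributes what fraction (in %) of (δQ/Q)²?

(δQ/Q)² = (1·δm/m)² + (1·δc/c)² + (1·δΔT/ΔT)²
  m term: (1×0.0754)² = 0.00568
  c term: (1×0.0200)² = 0.000400
  ΔT term: (1×0.00633)² = 4.01e-05
Total = 0.00612. Share from m = 0.00568/0.00612 = 0.928.

92.8%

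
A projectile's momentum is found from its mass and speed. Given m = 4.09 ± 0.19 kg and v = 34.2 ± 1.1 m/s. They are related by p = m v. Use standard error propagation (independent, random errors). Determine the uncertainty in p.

7.90 kg·m/s

Products/powers → add relative errors in quadrature, weighted by exponent:
  (1·δm/m)² = (1×0.0465)² = 0.00216;  (1·δv/v)² = (1×0.0322)² = 0.00103
δp/p = √(0.00319) = 0.0565
p = 140 kg·m/s, so δp = 0.0565 × 140 = 7.90 kg·m/s.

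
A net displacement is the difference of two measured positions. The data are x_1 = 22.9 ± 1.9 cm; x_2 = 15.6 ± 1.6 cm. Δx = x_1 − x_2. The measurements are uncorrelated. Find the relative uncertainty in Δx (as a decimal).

Each term contributes (cᵢ δxᵢ)² to (δΔx)²:
  (δx_1)² = 3.61;  (δx_2)² = 2.56
δΔx = √(6.17) = 2.48 cm
Δx = 7.30 cm, so δΔx/Δx = 2.48/7.30 = 0.340.

0.340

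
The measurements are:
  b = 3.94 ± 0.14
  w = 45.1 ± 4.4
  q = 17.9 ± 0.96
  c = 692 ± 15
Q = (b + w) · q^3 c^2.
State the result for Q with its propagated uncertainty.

Let u = b + w = 49.0. δu = √(δb² + δw²) = √(0.0196 + 19.4) = 4.40, so δu/u = 0.0898.
Q is then a monomial in u, q, c:
δQ/Q = √((δu/u)² + (3·δq/q)² + (2·δc/c)²) = √(0.00806 + 0.0259 + 0.00188) = 0.189
Q = 1.35e+11, so δQ = 0.189 × 1.35e+11 = 2.55e+10.

(1.35 ± 0.255) × 10^11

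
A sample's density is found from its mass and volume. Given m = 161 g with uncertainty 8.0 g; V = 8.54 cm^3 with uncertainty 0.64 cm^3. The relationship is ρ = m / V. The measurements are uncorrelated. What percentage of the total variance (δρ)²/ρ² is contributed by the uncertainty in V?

(δρ/ρ)² = (1·δm/m)² + (-1·δV/V)²
  m term: (1×0.0497)² = 0.00247
  V term: (-1×0.0749)² = 0.00562
Total = 0.00809. Share from V = 0.00562/0.00809 = 0.695.

69.5%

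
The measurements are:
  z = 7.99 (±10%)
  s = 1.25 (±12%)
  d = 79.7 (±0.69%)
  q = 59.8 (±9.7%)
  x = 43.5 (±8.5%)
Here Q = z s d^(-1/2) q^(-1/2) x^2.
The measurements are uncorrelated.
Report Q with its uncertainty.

Q is a product of powers, so relative uncertainties combine in quadrature:
  (1·δz/z)² = (1×0.100)² = 0.0100;  (1·δs/s)² = (1×0.120)² = 0.0144;  (−½·δd/d)² = (-0.5×0.00690)² = 1.19e-05;  (−½·δq/q)² = (-0.5×0.0970)² = 0.00235;  (2·δx/x)² = (2×0.0850)² = 0.0289
δQ/Q = √(0.0557) = 0.236
Q = 274, so δQ = 0.236 × 274 = 64.6.

274 ± 64.6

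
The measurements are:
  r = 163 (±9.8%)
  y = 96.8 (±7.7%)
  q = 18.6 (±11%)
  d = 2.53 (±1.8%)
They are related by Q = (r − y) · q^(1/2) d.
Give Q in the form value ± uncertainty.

Let u = r − y = 66.2. δu = √(δr² + δy²) = √(255 + 55.6) = 17.6, so δu/u = 0.266.
Q is then a monomial in u, q, d:
δQ/Q = √((δu/u)² + (½·δq/q)² + (1·δd/d)²) = √(0.0709 + 0.00302 + 0.000324) = 0.272
Q = 722, so δQ = 0.272 × 722 = 197.

722 ± 197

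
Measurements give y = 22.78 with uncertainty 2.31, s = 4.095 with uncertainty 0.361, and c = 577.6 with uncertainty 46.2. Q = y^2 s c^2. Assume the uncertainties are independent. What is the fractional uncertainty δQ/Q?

0.273

Products/powers → add relative errors in quadrature, weighted by exponent:
  (2·δy/y)² = (2×0.101)² = 0.0411;  (1·δs/s)² = (1×0.0882)² = 0.00777;  (2·δc/c)² = (2×0.0800)² = 0.0256
δQ/Q = √(0.0745) = 0.273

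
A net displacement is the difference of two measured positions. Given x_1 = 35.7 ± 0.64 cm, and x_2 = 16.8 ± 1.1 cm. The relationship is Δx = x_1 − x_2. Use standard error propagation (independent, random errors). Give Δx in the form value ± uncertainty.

18.9 ± 1.27 cm

Sums and differences: (δΔx)² = Σ (cᵢ δxᵢ)².
  (δx_1)² = 0.410;  (δx_2)² = 1.21
δΔx = √(1.62) = 1.27 cm
Δx = 18.9 cm.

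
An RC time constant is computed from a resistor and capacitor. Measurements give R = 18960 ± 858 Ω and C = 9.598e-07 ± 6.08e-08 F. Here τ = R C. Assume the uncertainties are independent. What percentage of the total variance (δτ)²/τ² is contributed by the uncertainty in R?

33.8%

(δτ/τ)² = (1·δR/R)² + (1·δC/C)²
  R term: (1×0.0453)² = 0.00205
  C term: (1×0.0633)² = 0.00401
Total = 0.00606. Share from R = 0.00205/0.00606 = 0.338.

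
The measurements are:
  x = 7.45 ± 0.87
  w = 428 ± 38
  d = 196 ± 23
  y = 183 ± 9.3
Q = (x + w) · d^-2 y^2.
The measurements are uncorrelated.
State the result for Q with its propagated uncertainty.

Let u = x + w = 435. δu = √(δx² + δw²) = √(0.757 + 1440) = 38.0, so δu/u = 0.0873.
Q is then a monomial in u, d, y:
δQ/Q = √((δu/u)² + (-2·δd/d)² + (2·δy/y)²) = √(0.00762 + 0.0551 + 0.0103) = 0.270
Q = 380, so δQ = 0.270 × 380 = 103.

380 ± 103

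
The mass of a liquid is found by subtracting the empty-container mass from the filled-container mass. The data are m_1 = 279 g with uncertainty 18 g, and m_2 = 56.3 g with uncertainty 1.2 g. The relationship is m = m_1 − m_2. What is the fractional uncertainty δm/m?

0.0810

Each term contributes (cᵢ δxᵢ)² to (δm)²:
  (δm_1)² = 324;  (δm_2)² = 1.44
δm = √(325) = 18.0 g
m = 223 g, so δm/m = 18.0/223 = 0.0810.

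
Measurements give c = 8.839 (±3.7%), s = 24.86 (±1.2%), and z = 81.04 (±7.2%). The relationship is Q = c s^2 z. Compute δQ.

37400

Relative error in a monomial: (δQ/Q)² = Σ (nᵢ · δxᵢ/xᵢ)².
  (1·δc/c)² = (1×0.0370)² = 0.00137;  (2·δs/s)² = (2×0.0120)² = 0.000576;  (1·δz/z)² = (1×0.0720)² = 0.00518
δQ/Q = √(0.00713) = 0.0844
Q = 442700, so δQ = 0.0844 × 442700 = 37400.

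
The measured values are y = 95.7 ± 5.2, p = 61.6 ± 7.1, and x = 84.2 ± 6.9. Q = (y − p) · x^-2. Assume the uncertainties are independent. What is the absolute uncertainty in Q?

Let u = y − p = 34.1. δu = √(δy² + δp²) = √(27.0 + 50.4) = 8.80, so δu/u = 0.258.
Q is then a monomial in u, x:
δQ/Q = √((δu/u)² + (-2·δx/x)²) = √(0.0666 + 0.0269) = 0.306
Q = 0.00481, so δQ = 0.306 × 0.00481 = 0.00147.

0.00147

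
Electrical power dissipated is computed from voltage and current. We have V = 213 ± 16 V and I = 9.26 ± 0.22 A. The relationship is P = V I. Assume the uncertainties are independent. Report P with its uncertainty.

Since P is a product/quotient, work with relative uncertainties:
  (1·δV/V)² = (1×0.0751)² = 0.00564;  (1·δI/I)² = (1×0.0238)² = 0.000564
δP/P = √(0.00621) = 0.0788
P = 1970 W, so δP = 0.0788 × 1970 = 155 W.

1970 ± 155 W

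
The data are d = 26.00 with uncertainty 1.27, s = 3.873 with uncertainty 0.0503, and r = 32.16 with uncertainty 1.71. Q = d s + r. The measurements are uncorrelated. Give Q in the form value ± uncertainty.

Let p = d·s = 100.7. δp/p = √((1·δd/d)² + (1·δs/s)²) = √(0.00239 + 0.000169) = 0.0505, so δp = 5.09.
Q = p + r: δQ = √(δp² + δr²) = √(25.9 + 2.92) = 5.37
Q = 132.9.

132.9 ± 5.37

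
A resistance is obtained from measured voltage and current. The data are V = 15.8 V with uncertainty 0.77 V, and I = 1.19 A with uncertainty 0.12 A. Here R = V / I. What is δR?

For a monomial R ∝ V, I^-1, fractional errors add in quadrature:
  (1·δV/V)² = (1×0.0487)² = 0.00238;  (-1·δI/I)² = (-1×0.101)² = 0.0102
δR/R = √(0.0125) = 0.112
R = 13.3 Ω, so δR = 0.112 × 13.3 = 1.49 Ω.

1.49 Ω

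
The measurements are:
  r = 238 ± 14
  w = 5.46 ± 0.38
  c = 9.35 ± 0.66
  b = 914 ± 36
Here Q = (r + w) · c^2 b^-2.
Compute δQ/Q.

0.172

Let u = r + w = 243. δu = √(δr² + δw²) = √(196 + 0.144) = 14.0, so δu/u = 0.0575.
Q is then a monomial in u, c, b:
δQ/Q = √((δu/u)² + (2·δc/c)² + (-2·δb/b)²) = √(0.00331 + 0.0199 + 0.00621) = 0.172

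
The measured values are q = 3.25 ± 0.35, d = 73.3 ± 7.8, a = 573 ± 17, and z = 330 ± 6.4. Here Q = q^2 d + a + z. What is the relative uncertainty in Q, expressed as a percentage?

Let p = q^2·d = 774. δp/p = √((2·δq/q)² + (1·δd/d)²) = √(0.0464 + 0.0113) = 0.240, so δp = 186.
Q = p + a + z: δQ = √(δp² + δa² + δz²) = √(34600 + 289 + 41.0) = 187
Q = 1680, so δQ/Q = 187/1680 = 0.111.

11.1%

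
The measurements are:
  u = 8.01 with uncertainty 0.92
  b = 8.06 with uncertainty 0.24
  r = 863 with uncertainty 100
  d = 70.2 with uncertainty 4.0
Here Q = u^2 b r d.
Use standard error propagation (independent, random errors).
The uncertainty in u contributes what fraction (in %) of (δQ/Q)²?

75.0%

(δQ/Q)² = (2·δu/u)² + (1·δb/b)² + (1·δr/r)² + (1·δd/d)²
  u term: (2×0.115)² = 0.0528
  b term: (1×0.0298)² = 0.000887
  r term: (1×0.116)² = 0.0134
  d term: (1×0.0570)² = 0.00325
Total = 0.0703. Share from u = 0.0528/0.0703 = 0.750.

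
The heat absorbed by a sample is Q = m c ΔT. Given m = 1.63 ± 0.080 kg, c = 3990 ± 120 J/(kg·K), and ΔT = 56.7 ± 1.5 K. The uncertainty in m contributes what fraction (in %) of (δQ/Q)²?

(δQ/Q)² = (1·δm/m)² + (1·δc/c)² + (1·δΔT/ΔT)²
  m term: (1×0.0491)² = 0.00241
  c term: (1×0.0301)² = 0.000905
  ΔT term: (1×0.0265)² = 0.000700
Total = 0.00401. Share from m = 0.00241/0.00401 = 0.600.

60.0%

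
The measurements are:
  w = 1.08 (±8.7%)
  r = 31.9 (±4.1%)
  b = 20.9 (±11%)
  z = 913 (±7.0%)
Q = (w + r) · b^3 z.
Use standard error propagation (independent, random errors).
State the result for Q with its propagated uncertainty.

(2.75 ± 0.934) × 10^8

Let u = w + r = 33.0. δu = √(δw² + δr²) = √(0.00883 + 1.71) = 1.31, so δu/u = 0.0398.
Q is then a monomial in u, b, z:
δQ/Q = √((δu/u)² + (3·δb/b)² + (1·δz/z)²) = √(0.00158 + 0.109 + 0.00490) = 0.340
Q = 2.75e+08, so δQ = 0.340 × 2.75e+08 = 9.34e+07.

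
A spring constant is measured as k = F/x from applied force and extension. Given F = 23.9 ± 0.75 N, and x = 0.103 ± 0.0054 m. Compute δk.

14.2 N/m

Products/powers → add relative errors in quadrature, weighted by exponent:
  (1·δF/F)² = (1×0.0314)² = 0.000985;  (-1·δx/x)² = (-1×0.0524)² = 0.00275
δk/k = √(0.00373) = 0.0611
k = 232 N/m, so δk = 0.0611 × 232 = 14.2 N/m.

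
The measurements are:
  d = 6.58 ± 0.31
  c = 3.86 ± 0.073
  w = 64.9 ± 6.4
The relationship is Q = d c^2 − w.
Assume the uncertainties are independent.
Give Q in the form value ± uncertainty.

Let p = d·c^2 = 98.0. δp/p = √((1·δd/d)² + (2·δc/c)²) = √(0.00222 + 0.00143) = 0.0604, so δp = 5.92.
Q = p − w: δQ = √(δp² + δw²) = √(35.1 + 41.0) = 8.72
Q = 33.1.

33.1 ± 8.72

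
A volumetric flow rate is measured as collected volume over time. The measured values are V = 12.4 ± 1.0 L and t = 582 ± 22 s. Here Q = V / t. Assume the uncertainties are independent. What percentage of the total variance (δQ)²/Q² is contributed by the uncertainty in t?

18.0%

(δQ/Q)² = (1·δV/V)² + (-1·δt/t)²
  V term: (1×0.0806)² = 0.00650
  t term: (-1×0.0378)² = 0.00143
Total = 0.00793. Share from t = 0.00143/0.00793 = 0.180.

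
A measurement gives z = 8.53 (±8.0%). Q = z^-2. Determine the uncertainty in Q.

0.00220

Q ∝ z^-2, so δQ/Q = |-2| · δz/z = 2 × 0.0800 = 0.160.
Q = 0.0137, so δQ = 0.160 × 0.0137 = 0.00220.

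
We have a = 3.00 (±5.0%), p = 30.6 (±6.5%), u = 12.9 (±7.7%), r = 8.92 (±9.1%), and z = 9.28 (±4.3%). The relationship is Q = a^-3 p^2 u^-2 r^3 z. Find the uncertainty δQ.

513

Relative error in a monomial: (δQ/Q)² = Σ (nᵢ · δxᵢ/xᵢ)².
  (-3·δa/a)² = (-3×0.0500)² = 0.0225;  (2·δp/p)² = (2×0.0650)² = 0.0169;  (-2·δu/u)² = (-2×0.0770)² = 0.0237;  (3·δr/r)² = (3×0.0910)² = 0.0745;  (1·δz/z)² = (1×0.0430)² = 0.00185
δQ/Q = √(0.139) = 0.373
Q = 1370, so δQ = 0.373 × 1370 = 513.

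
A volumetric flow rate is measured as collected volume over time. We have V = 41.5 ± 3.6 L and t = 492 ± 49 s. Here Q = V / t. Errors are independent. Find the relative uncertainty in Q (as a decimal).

0.132

Products/powers → add relative errors in quadrature, weighted by exponent:
  (1·δV/V)² = (1×0.0867)² = 0.00753;  (-1·δt/t)² = (-1×0.0996)² = 0.00992
δQ/Q = √(0.0174) = 0.132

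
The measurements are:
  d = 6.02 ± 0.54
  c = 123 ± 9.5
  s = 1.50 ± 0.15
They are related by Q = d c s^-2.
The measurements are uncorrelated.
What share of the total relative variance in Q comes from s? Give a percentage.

(δQ/Q)² = (1·δd/d)² + (1·δc/c)² + (-2·δs/s)²
  d term: (1×0.0897)² = 0.00805
  c term: (1×0.0772)² = 0.00597
  s term: (-2×0.100)² = 0.0400
Total = 0.0540. Share from s = 0.0400/0.0540 = 0.741.

74.1%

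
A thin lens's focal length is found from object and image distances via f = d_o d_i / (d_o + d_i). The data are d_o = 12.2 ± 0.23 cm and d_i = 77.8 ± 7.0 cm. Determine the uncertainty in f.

∂f/∂d_o = (d_i/(d_o+d_i))² = 0.747;  ∂f/∂d_i = (d_o/(d_o+d_i))² = 0.0184
δf = √((∂f/∂d_o · δd_o)² + (∂f/∂d_i · δd_i)²) = √(0.0295 + 0.0165) = 0.215 cm

0.215 cm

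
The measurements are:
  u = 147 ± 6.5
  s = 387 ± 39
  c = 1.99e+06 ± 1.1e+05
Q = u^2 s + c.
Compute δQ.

Let p = u^2·s = 8.36e+06. δp/p = √((2·δu/u)² + (1·δs/s)²) = √(0.00782 + 0.0102) = 0.134, so δp = 1.12e+06.
Q = p + c: δQ = √(δp² + δc²) = √(1.26e+12 + 1.21e+10) = 1.13e+06

1.13e+06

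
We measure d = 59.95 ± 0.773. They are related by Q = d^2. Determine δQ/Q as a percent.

Relative error in a monomial: (δQ/Q)² = Σ (nᵢ · δxᵢ/xᵢ)².
  (2·δd/d)² = (2×0.0129)² = 0.000665
δQ/Q = √(0.000665) = 0.0258

2.58%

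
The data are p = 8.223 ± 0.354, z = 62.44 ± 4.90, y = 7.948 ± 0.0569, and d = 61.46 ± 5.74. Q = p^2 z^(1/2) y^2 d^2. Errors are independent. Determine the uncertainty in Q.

Each factor contributes (exponent × relative error)² to (δQ/Q)²:
  (2·δp/p)² = (2×0.0430)² = 0.00741;  (½·δz/z)² = (0.5×0.0785)² = 0.00154;  (2·δy/y)² = (2×0.00716)² = 0.000205;  (2·δd/d)² = (2×0.0934)² = 0.0349
δQ/Q = √(0.0440) = 0.210
Q = 1.275e+08, so δQ = 0.210 × 1.275e+08 = 2.68e+07.

2.68e+07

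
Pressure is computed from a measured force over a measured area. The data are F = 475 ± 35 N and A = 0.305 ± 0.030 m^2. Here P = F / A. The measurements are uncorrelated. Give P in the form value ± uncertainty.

1560 ± 191 Pa

P is a product of powers, so relative uncertainties combine in quadrature:
  (1·δF/F)² = (1×0.0737)² = 0.00543;  (-1·δA/A)² = (-1×0.0984)² = 0.00967
δP/P = √(0.0151) = 0.123
P = 1560 Pa, so δP = 0.123 × 1560 = 191 Pa.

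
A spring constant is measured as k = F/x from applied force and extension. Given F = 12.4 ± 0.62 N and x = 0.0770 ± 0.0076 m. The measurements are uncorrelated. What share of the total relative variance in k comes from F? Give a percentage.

20.4%

(δk/k)² = (1·δF/F)² + (-1·δx/x)²
  F term: (1×0.0500)² = 0.00250
  x term: (-1×0.0987)² = 0.00974
Total = 0.0122. Share from F = 0.00250/0.0122 = 0.204.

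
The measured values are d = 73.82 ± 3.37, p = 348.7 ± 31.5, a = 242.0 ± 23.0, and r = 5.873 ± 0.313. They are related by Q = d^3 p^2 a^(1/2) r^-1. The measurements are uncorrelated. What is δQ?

3.08e+10

Q is a product of powers, so relative uncertainties combine in quadrature:
  (3·δd/d)² = (3×0.0457)² = 0.0188;  (2·δp/p)² = (2×0.0903)² = 0.0326;  (½·δa/a)² = (0.5×0.0950)² = 0.00226;  (-1·δr/r)² = (-1×0.0533)² = 0.00284
δQ/Q = √(0.0565) = 0.238
Q = 1.296e+11, so δQ = 0.238 × 1.296e+11 = 3.08e+10.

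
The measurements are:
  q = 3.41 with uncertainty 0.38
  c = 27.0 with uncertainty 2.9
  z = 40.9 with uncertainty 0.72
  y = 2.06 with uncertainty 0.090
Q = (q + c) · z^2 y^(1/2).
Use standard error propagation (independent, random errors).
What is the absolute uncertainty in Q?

Let u = q + c = 30.4. δu = √(δq² + δc²) = √(0.144 + 8.41) = 2.92, so δu/u = 0.0962.
Q is then a monomial in u, z, y:
δQ/Q = √((δu/u)² + (2·δz/z)² + (½·δy/y)²) = √(0.00925 + 0.00124 + 0.000477) = 0.105
Q = 73000, so δQ = 0.105 × 73000 = 7650.

7650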